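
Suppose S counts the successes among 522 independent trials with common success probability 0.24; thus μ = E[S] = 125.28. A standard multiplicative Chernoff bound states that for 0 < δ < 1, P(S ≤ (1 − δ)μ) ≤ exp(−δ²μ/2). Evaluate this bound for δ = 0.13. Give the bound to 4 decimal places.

Exponent = δ²μ/2 = 0.13²·125.28/2 = 1.0586.
Bound = exp(−1.0586) = 0.34694.

0.3469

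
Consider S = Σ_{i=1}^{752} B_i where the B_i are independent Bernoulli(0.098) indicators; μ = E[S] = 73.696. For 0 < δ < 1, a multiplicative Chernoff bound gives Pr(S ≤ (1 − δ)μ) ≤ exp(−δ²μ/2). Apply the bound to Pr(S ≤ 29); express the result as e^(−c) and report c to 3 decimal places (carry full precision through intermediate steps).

Write 29 = (1 − δ)μ, so δ = 1 − 29/73.696 = 0.6064915…
Then the exponent is δ²μ/2 = (μ − 29)²/(2μ) = 13.553873.

13.554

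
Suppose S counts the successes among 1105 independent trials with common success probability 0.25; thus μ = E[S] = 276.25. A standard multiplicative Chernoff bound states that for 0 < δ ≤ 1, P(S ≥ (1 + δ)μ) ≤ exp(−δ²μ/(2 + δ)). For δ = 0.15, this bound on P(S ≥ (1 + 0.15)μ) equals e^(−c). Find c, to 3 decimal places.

c = δ²μ/(2 + δ) = 0.15²·276.25/(2 + 0.15) = 2.8910.

2.891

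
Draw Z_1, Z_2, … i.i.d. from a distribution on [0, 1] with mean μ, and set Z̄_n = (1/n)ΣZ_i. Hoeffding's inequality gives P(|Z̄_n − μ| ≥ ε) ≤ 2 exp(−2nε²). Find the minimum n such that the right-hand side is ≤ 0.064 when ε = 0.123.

114

Require 2·exp(−2nε²) ≤ 0.064, i.e. 2nε² ≥ ln(2/0.064) = 3.442019.
So n ≥ 3.442019 / (2·0.123²) = 113.756.
The smallest integer n is 114.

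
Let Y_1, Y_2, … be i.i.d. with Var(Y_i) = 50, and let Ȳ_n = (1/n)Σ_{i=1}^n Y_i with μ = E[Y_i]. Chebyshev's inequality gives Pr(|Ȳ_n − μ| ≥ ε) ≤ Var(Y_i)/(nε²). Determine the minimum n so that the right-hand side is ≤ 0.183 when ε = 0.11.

Require 50/(n·0.11²) ≤ 0.183, i.e. n ≥ 50/(0.183·0.11²) = 22580.499.
The smallest integer n is 22581.

22581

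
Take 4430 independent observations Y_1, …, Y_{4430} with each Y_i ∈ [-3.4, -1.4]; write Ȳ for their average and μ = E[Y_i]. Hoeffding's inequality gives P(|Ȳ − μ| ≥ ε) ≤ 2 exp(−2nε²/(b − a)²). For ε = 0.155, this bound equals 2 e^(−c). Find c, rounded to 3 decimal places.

c = 2nε²/(b − a)² = 2·4430·0.155² / 2² = 53.2154.

53.215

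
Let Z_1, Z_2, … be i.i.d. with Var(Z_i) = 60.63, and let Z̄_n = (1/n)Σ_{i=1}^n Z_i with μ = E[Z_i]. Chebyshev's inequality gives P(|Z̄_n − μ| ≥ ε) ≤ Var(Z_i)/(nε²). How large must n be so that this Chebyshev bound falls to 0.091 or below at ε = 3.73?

Require 60.63/(n·3.73²) ≤ 0.091, i.e. n ≥ 60.63/(0.091·3.73²) = 47.888.
The smallest integer n is 48.

48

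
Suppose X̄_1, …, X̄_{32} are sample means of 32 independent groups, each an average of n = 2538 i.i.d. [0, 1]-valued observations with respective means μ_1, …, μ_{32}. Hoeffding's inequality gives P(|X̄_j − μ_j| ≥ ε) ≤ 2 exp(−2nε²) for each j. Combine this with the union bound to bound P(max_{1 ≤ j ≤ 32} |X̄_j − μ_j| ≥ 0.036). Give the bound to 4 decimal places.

Per-experiment Hoeffding bound: 2·exp(−2·2538·0.036²) = 2·exp(−6.57850) = 0.0027799.
Union bound over 32 events: 32·0.0027799 = 0.08896.

0.0890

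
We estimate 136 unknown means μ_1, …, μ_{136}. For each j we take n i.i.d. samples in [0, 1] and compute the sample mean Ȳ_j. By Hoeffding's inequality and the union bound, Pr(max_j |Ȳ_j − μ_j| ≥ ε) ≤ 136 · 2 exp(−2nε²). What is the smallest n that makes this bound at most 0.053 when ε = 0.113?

335

Need 2·136·exp(−2nε²) ≤ 0.053, i.e. exp(−2nε²) ≤ 0.053/272.
So 2nε² ≥ ln(272/0.053) = 8.543265.
Hence n ≥ 8.543265/(2·0.113²) = 334.531.
The smallest integer n is 335.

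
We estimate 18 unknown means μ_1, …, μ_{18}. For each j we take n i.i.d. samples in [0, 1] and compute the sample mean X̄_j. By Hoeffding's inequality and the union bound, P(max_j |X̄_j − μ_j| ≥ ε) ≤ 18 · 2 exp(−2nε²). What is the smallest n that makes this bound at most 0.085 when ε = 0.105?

275

Need 2·18·exp(−2nε²) ≤ 0.085, i.e. exp(−2nε²) ≤ 0.085/36.
So 2nε² ≥ ln(36/0.085) = 6.048623.
Hence n ≥ 6.048623/(2·0.105²) = 274.314.
The smallest integer n is 275.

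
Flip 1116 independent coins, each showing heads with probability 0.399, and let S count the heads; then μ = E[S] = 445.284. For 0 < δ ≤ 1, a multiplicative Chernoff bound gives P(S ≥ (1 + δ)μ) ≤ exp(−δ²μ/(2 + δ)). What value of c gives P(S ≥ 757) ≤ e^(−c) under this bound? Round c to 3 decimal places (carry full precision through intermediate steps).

80.819

Write 757 = (1 + δ)μ, so δ = 757/445.284 − 1 = 0.7000386…
Then the exponent is δ²μ/(2 + δ) = (757 − μ)² / (μ·(2 + δ)) = 80.818563.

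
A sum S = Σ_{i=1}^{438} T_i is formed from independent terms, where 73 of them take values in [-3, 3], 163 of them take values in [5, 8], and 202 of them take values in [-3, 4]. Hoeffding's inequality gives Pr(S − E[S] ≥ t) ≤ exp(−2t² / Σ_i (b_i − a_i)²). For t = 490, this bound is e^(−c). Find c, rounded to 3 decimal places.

Σ(b_i − a_i)² = 73·6² + 163·3² + 202·7² = 13993.
c = 2t² / 13993 = 2·490² / 13993 = 34.3172.

34.317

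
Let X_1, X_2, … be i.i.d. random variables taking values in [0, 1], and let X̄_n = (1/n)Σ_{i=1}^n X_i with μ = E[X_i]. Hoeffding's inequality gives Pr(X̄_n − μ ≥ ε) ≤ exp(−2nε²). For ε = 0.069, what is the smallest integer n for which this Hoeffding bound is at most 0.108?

234

Require exp(−2nε²) ≤ 0.108, i.e. 2nε² ≥ ln(1/0.108) = 2.225624.
So n ≥ 2.225624 / (2·0.069²) = 233.735.
The smallest integer n is 234.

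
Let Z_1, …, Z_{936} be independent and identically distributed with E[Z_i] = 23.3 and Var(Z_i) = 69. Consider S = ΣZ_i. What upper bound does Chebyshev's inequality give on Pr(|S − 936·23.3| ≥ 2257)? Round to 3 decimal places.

Var(S) = n·Var(Z_i) = 936·69 = 64584.
Chebyshev: Pr(|S − 936·23.3| ≥ 2257) ≤ Var(S)/2257² = 64584/5094049 = 0.0127.

0.013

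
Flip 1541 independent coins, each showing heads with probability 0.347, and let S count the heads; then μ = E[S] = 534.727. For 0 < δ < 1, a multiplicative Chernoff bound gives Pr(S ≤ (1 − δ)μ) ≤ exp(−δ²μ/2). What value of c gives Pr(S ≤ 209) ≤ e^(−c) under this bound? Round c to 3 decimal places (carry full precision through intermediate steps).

99.208

Write 209 = (1 − δ)μ, so δ = 1 − 209/534.727 = 0.6091463…
Then the exponent is δ²μ/2 = (μ − 209)²/(2μ) = 99.207706.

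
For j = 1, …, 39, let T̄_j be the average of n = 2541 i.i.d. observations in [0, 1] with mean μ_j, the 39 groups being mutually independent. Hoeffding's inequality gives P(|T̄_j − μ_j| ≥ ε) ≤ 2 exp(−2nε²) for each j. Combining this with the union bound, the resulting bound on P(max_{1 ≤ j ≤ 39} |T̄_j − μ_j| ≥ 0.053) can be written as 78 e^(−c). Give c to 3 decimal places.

Union bound over the 39 events: P(max_{1 ≤ j ≤ 39} |T̄_j − μ_j| ≥ 0.053) ≤ 39·2·exp(−2nε²) = 78 exp(−2·2541·0.053²).
So c = 2·2541·0.053² = 14.2753.

14.275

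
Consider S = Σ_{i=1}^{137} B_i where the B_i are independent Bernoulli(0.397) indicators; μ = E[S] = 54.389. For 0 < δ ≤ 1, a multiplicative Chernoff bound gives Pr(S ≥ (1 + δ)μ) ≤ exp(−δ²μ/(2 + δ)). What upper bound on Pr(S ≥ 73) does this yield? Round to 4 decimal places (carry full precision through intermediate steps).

0.0659

Write 73 = (1 + δ)μ, so δ = 73/54.389 − 1 = 0.3421832…
Then the exponent is δ²μ/(2 + δ) = (73 − μ)² / (μ·(2 + δ)) = 2.718989.
Bound = exp(−2.718989) = 0.06594.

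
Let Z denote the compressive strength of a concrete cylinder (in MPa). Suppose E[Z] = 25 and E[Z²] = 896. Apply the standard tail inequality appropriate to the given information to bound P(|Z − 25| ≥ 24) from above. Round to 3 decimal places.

0.470

The first two moments determine the variance, so Chebyshev's inequality is the sharpest standard bound available.
Var(Z) = E[Z²] − (E[Z])² = 896 − 625 = 271.
Chebyshev's inequality: P(|Z − μ| ≥ t) ≤ Var(Z)/t² = 271/576 = 0.4705.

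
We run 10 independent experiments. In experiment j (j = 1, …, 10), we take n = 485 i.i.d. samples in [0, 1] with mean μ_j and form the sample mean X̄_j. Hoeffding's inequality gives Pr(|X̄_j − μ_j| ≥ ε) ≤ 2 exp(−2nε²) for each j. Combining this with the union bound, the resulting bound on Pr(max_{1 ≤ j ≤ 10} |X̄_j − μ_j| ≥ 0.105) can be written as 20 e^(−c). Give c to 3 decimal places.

10.694

Union bound over the 10 events: Pr(max_{1 ≤ j ≤ 10} |X̄_j − μ_j| ≥ 0.105) ≤ 10·2·exp(−2nε²) = 20 exp(−2·485·0.105²).
So c = 2·485·0.105² = 10.6943.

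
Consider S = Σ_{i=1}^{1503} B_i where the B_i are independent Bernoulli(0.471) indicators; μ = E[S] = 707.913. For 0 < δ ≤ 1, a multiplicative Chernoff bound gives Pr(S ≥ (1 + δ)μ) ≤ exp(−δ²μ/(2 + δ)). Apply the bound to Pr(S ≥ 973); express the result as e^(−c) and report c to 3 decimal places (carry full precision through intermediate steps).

41.805

Write 973 = (1 + δ)μ, so δ = 973/707.913 − 1 = 0.3744627…
Then the exponent is δ²μ/(2 + δ) = (973 − μ)² / (μ·(2 + δ)) = 41.805327.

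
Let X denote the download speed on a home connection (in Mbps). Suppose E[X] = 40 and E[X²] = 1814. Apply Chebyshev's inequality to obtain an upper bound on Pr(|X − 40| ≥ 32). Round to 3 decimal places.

Var(X) = E[X²] − (E[X])² = 1814 − 1600 = 214.
Chebyshev's inequality: Pr(|X − μ| ≥ t) ≤ Var(X)/t² = 214/1024 = 0.2090.

0.209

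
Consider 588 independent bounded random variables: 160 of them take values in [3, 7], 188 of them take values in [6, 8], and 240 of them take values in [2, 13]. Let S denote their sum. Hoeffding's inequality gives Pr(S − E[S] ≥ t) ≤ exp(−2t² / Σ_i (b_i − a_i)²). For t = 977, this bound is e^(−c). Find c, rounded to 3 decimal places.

Σ(b_i − a_i)² = 160·4² + 188·2² + 240·11² = 32352.
c = 2t² / 32352 = 2·977² / 32352 = 59.0090.

59.009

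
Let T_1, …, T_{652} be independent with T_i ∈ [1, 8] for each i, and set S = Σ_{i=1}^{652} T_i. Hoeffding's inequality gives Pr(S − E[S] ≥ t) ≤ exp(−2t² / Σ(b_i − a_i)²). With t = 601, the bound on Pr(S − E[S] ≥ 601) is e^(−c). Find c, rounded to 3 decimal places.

22.612

Σ(b_i − a_i)² = 652·(7)² = 31948.
c = 2t²/31948 = 2·601²/31948 = 22.6118.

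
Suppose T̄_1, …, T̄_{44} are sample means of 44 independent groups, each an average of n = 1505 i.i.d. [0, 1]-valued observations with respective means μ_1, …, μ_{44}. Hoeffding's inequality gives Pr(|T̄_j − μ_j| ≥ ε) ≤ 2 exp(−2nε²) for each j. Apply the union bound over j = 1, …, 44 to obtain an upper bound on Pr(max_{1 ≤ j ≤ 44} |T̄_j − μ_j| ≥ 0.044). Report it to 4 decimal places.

Per-experiment Hoeffding bound: 2·exp(−2·1505·0.044²) = 2·exp(−5.82736) = 0.0058917.
Union bound over 44 events: 44·0.0058917 = 0.25923.

0.2592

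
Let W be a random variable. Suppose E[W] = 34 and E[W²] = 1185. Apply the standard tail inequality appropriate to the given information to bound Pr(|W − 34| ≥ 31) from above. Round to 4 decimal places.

0.0302

The first two moments determine the variance, so Chebyshev's inequality is the sharpest standard bound available.
Var(W) = E[W²] − (E[W])² = 1185 − 1156 = 29.
Chebyshev's inequality: Pr(|W − μ| ≥ t) ≤ Var(W)/t² = 29/961 = 0.0302.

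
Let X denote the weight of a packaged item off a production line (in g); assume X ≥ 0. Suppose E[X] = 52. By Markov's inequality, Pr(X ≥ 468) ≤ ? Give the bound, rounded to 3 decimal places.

0.111

Markov's inequality: for a non-negative random variable, Pr(X ≥ a) ≤ E[X]/a.
Here E[X] = 52 and a = 468, so the bound is 52/468 = 0.1111.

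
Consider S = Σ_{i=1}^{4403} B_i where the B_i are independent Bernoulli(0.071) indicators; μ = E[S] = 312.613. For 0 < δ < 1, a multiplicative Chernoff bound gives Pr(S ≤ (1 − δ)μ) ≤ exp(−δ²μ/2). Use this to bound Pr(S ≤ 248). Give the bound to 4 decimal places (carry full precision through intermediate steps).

0.0013

Write 248 = (1 − δ)μ, so δ = 1 − 248/312.613 = 0.2066869…
Then the exponent is δ²μ/2 = (μ − 248)²/(2μ) = 6.677329.
Bound = exp(−6.677329) = 0.00126.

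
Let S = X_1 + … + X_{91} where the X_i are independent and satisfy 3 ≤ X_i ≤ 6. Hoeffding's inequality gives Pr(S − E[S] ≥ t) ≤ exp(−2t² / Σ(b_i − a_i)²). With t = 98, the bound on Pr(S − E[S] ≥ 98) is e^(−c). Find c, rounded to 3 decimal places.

Σ(b_i − a_i)² = 91·(3)² = 819.
c = 2t²/819 = 2·98²/819 = 23.4530.

23.453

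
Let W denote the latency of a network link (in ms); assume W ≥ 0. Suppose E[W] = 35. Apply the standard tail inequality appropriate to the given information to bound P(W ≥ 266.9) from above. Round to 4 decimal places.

Only the mean of a non-negative variable is known, so Markov's inequality is the applicable tail bound.
Markov's inequality: for a non-negative random variable, P(W ≥ a) ≤ E[W]/a.
Here E[W] = 35 and a = 266.9, so the bound is 35/266.9 = 0.1311.

0.1311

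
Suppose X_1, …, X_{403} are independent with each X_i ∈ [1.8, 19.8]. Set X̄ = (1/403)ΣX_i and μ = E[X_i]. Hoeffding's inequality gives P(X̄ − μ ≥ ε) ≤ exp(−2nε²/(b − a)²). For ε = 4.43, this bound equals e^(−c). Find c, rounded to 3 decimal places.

c = 2nε²/(b − a)² = 2·403·4.43² / 18² = 48.8200.

48.820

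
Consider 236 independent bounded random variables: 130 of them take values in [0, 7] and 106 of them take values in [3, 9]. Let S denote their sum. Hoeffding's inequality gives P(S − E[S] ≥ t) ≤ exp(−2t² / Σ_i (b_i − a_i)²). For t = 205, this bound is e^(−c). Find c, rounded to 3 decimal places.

Σ(b_i − a_i)² = 130·7² + 106·6² = 10186.
c = 2t² / 10186 = 2·205² / 10186 = 8.2515.

8.252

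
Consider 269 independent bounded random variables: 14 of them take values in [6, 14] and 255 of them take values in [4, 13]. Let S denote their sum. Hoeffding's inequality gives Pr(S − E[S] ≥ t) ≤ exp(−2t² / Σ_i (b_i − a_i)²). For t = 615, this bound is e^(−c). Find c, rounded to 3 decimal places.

35.100

Σ(b_i − a_i)² = 14·8² + 255·9² = 21551.
c = 2t² / 21551 = 2·615² / 21551 = 35.1005.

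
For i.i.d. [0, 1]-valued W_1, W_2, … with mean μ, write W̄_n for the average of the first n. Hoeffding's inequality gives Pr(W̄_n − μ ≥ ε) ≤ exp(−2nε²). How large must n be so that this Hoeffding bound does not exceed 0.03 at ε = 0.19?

49

Require exp(−2nε²) ≤ 0.03, i.e. 2nε² ≥ ln(1/0.03) = 3.506558.
So n ≥ 3.506558 / (2·0.19²) = 48.567.
The smallest integer n is 49.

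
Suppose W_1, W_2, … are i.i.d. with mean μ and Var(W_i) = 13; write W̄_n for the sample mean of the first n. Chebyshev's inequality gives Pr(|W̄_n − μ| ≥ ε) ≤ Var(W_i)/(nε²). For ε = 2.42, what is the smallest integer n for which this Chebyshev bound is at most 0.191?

Require 13/(n·2.42²) ≤ 0.191, i.e. n ≥ 13/(0.191·2.42²) = 11.622.
The smallest integer n is 12.

12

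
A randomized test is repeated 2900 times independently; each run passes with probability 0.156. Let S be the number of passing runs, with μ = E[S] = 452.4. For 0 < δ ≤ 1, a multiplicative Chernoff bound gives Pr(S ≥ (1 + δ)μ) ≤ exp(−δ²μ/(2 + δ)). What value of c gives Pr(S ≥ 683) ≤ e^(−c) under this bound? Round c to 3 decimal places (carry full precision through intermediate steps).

46.835

Write 683 = (1 + δ)μ, so δ = 683/452.4 − 1 = 0.5097259…
Then the exponent is δ²μ/(2 + δ) = (683 − μ)² / (μ·(2 + δ)) = 46.834913.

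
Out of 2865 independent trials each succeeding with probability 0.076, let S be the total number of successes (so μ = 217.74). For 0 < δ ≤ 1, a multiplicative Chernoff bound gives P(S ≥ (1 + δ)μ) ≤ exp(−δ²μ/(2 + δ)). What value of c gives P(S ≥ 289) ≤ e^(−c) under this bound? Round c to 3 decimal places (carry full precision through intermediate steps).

10.021

Write 289 = (1 + δ)μ, so δ = 289/217.74 − 1 = 0.3272711…
Then the exponent is δ²μ/(2 + δ) = (289 − μ)² / (μ·(2 + δ)) = 10.020894.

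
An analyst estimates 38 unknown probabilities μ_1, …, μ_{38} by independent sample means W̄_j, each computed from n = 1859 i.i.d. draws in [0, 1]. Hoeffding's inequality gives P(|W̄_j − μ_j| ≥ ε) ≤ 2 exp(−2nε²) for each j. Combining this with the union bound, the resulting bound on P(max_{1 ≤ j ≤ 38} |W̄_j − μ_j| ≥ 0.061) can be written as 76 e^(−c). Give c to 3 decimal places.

Union bound over the 38 events: P(max_{1 ≤ j ≤ 38} |W̄_j − μ_j| ≥ 0.061) ≤ 38·2·exp(−2nε²) = 76 exp(−2·1859·0.061²).
So c = 2·1859·0.061² = 13.8347.

13.835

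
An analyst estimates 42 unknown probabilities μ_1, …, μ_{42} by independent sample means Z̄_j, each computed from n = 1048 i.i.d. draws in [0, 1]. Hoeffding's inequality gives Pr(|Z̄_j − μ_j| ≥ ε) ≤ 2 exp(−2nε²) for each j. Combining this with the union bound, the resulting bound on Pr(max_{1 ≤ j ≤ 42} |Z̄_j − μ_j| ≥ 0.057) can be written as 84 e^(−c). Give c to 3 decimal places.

Union bound over the 42 events: Pr(max_{1 ≤ j ≤ 42} |Z̄_j − μ_j| ≥ 0.057) ≤ 42·2·exp(−2nε²) = 84 exp(−2·1048·0.057²).
So c = 2·1048·0.057² = 6.8099.

6.810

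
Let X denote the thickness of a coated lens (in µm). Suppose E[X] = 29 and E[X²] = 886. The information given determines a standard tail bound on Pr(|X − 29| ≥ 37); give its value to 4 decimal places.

0.0329

The first two moments determine the variance, so Chebyshev's inequality is the sharpest standard bound available.
Var(X) = E[X²] − (E[X])² = 886 − 841 = 45.
Chebyshev's inequality: Pr(|X − μ| ≥ t) ≤ Var(X)/t² = 45/1369 = 0.0329.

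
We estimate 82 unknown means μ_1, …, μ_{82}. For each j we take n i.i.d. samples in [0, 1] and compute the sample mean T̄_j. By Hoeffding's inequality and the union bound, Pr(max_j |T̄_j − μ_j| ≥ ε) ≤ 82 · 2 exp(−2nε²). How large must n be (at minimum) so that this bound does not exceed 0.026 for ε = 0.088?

Need 2·82·exp(−2nε²) ≤ 0.026, i.e. exp(−2nε²) ≤ 0.026/164.
So 2nε² ≥ ln(164/0.026) = 8.749525.
Hence n ≥ 8.749525/(2·0.088²) = 564.923.
The smallest integer n is 565.

565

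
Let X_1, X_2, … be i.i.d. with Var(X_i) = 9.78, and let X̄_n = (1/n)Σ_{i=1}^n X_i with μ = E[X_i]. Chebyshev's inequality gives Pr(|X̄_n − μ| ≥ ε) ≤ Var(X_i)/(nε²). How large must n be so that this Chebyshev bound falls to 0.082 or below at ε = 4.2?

Require 9.78/(n·4.2²) ≤ 0.082, i.e. n ≥ 9.78/(0.082·4.2²) = 6.761.
The smallest integer n is 7.

7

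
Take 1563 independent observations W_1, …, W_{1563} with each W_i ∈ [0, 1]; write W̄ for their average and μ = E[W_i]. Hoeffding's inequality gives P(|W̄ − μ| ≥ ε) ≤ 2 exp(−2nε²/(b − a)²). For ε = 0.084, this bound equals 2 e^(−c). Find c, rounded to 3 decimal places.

c = 2nε²/(b − a)² = 2·1563·0.084² / 1² = 22.0571.

22.057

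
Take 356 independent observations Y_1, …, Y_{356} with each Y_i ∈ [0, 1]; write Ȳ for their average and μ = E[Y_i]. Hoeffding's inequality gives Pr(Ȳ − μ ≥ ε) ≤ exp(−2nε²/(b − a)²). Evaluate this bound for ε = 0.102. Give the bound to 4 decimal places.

Exponent: 2nε²/(b − a)² = 2·356·0.102² / 1² = 7.40765.
Bound = exp(−7.40765) = 0.00061.

0.0006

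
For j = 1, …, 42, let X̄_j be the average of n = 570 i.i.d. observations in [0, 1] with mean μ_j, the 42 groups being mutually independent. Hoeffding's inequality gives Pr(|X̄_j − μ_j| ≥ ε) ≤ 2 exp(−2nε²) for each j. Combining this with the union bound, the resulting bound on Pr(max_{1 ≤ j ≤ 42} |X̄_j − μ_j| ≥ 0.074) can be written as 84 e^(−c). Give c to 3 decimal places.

6.243

Union bound over the 42 events: Pr(max_{1 ≤ j ≤ 42} |X̄_j − μ_j| ≥ 0.074) ≤ 42·2·exp(−2nε²) = 84 exp(−2·570·0.074²).
So c = 2·570·0.074² = 6.2426.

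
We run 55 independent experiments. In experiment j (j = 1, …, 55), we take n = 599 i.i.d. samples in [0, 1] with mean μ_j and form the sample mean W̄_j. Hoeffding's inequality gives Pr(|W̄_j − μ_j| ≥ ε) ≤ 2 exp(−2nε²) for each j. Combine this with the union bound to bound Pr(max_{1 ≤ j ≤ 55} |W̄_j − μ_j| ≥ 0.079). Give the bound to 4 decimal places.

0.0623

Per-experiment Hoeffding bound: 2·exp(−2·599·0.079²) = 2·exp(−7.47672) = 0.0011322.
Union bound over 55 events: 55·0.0011322 = 0.06227.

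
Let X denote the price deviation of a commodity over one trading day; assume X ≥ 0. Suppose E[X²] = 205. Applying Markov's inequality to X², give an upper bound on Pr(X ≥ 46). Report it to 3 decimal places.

0.097

Since X ≥ 0, the event {X ≥ 46} is the same as {X² ≥ 2116}.
Markov's inequality applied to X² gives Pr(X² ≥ 2116) ≤ E[X²]/2116 = 205/2116 = 0.0969.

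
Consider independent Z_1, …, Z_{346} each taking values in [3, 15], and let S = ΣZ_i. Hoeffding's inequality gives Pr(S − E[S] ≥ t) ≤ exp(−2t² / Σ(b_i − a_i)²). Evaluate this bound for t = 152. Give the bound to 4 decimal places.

0.3956

Σ(b_i − a_i)² = 346·(12)² = 49824.
Exponent = 2·152²/49824 = 0.9274.
Bound = exp(−0.9274) = 0.39557.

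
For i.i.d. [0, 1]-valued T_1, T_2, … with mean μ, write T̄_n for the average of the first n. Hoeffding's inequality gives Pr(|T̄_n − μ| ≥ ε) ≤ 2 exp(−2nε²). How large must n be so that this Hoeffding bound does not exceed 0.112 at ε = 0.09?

Require 2·exp(−2nε²) ≤ 0.112, i.e. 2nε² ≥ ln(2/0.112) = 2.882404.
So n ≥ 2.882404 / (2·0.09²) = 177.926.
The smallest integer n is 178.

178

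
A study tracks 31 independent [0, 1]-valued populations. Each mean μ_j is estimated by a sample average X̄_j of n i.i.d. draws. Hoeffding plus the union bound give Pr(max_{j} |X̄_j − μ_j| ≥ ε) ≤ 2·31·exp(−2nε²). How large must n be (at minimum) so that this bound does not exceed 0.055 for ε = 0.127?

Need 2·31·exp(−2nε²) ≤ 0.055, i.e. exp(−2nε²) ≤ 0.055/62.
So 2nε² ≥ ln(62/0.055) = 7.027556.
Hence n ≥ 7.027556/(2·0.127²) = 217.855.
The smallest integer n is 218.

218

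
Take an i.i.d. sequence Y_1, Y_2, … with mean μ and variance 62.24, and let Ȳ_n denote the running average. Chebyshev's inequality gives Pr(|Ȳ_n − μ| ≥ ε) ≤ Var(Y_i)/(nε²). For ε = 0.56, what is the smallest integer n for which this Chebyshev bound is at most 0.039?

5089

Require 62.24/(n·0.56²) ≤ 0.039, i.e. n ≥ 62.24/(0.039·0.56²) = 5088.959.
The smallest integer n is 5089.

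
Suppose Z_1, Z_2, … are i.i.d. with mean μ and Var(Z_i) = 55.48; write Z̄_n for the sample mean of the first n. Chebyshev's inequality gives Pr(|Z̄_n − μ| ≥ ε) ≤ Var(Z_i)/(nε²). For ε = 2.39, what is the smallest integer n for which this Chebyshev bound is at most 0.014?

694

Require 55.48/(n·2.39²) ≤ 0.014, i.e. n ≥ 55.48/(0.014·2.39²) = 693.765.
The smallest integer n is 694.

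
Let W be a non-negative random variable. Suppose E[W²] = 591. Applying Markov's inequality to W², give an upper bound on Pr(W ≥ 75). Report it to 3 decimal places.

0.105

Since W ≥ 0, the event {W ≥ 75} is the same as {W² ≥ 5625}.
Markov's inequality applied to W² gives Pr(W² ≥ 5625) ≤ E[W²]/5625 = 591/5625 = 0.1051.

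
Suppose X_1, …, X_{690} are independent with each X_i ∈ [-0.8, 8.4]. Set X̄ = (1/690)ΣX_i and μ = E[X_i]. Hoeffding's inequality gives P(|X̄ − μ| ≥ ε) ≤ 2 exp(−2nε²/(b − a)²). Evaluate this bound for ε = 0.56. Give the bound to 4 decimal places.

0.0120

Exponent: 2nε²/(b − a)² = 2·690·0.56² / 9.2² = 5.11304.
Bound = 2·exp(−5.11304) = 0.01204.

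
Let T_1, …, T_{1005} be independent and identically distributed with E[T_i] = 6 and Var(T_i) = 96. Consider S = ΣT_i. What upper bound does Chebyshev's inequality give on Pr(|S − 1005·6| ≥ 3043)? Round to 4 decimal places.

Var(S) = n·Var(T_i) = 1005·96 = 96480.
Chebyshev: Pr(|S − 1005·6| ≥ 3043) ≤ Var(S)/3043² = 96480/9259849 = 0.0104.

0.0104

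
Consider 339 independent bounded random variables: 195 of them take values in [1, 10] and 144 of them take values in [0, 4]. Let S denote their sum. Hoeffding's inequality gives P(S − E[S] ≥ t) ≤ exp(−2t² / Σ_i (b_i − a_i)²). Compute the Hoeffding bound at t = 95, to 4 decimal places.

0.3689

Σ(b_i − a_i)² = 195·9² + 144·4² = 18099.
Exponent = 2·95² / 18099 = 0.99729.
Bound = exp(−0.99729) = 0.36888.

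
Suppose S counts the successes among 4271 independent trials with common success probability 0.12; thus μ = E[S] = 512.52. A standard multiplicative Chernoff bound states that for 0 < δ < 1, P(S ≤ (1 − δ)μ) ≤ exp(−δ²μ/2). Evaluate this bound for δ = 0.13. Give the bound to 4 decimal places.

Exponent = δ²μ/2 = 0.13²·512.52/2 = 4.3308.
Bound = exp(−4.3308) = 0.01316.

0.0132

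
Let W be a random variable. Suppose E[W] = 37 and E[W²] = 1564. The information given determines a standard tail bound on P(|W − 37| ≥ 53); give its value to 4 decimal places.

0.0694

The first two moments determine the variance, so Chebyshev's inequality is the sharpest standard bound available.
Var(W) = E[W²] − (E[W])² = 1564 − 1369 = 195.
Chebyshev's inequality: P(|W − μ| ≥ t) ≤ Var(W)/t² = 195/2809 = 0.0694.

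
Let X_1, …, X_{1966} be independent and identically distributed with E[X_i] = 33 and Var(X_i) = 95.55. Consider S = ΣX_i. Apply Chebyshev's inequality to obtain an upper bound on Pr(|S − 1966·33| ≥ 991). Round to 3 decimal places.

0.191

Var(S) = n·Var(X_i) = 1966·95.55 = 187851.3.
Chebyshev: Pr(|S − 1966·33| ≥ 991) ≤ Var(S)/991² = 187851.3/982081 = 0.1913.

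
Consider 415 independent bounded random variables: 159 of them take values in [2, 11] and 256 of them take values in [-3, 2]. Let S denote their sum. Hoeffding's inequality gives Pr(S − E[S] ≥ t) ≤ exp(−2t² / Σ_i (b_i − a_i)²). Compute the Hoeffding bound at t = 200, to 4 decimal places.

0.0158

Σ(b_i − a_i)² = 159·9² + 256·5² = 19279.
Exponent = 2·200² / 19279 = 4.14959.
Bound = exp(−4.14959) = 0.01577.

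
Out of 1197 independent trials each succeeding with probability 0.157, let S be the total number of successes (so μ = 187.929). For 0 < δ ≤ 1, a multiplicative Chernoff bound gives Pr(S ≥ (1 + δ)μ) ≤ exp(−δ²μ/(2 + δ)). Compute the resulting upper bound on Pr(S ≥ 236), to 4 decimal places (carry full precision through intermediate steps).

0.0043

Write 236 = (1 + δ)μ, so δ = 236/187.929 − 1 = 0.2557934…
Then the exponent is δ²μ/(2 + δ) = (236 − μ)² / (μ·(2 + δ)) = 5.450962.
Bound = exp(−5.450962) = 0.00429.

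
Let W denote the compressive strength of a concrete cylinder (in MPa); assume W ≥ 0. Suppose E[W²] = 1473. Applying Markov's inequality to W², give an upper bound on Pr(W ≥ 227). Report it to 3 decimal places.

0.029

Since W ≥ 0, the event {W ≥ 227} is the same as {W² ≥ 51529}.
Markov's inequality applied to W² gives Pr(W² ≥ 51529) ≤ E[W²]/51529 = 1473/51529 = 0.0286.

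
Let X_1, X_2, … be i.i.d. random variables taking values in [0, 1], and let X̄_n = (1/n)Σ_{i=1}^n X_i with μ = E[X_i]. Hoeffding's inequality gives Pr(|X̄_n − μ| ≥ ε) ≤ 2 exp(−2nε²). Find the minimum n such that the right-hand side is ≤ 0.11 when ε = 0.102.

Require 2·exp(−2nε²) ≤ 0.11, i.e. 2nε² ≥ ln(2/0.11) = 2.900422.
So n ≥ 2.900422 / (2·0.102²) = 139.390.
The smallest integer n is 140.

140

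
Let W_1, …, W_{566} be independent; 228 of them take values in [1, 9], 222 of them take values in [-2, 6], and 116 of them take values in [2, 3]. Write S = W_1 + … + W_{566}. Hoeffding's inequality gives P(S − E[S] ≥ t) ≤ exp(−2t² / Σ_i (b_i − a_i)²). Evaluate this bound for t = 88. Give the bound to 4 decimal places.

0.5853

Σ(b_i − a_i)² = 228·8² + 222·8² + 116·1² = 28916.
Exponent = 2·88² / 28916 = 0.53562.
Bound = exp(−0.53562) = 0.58531.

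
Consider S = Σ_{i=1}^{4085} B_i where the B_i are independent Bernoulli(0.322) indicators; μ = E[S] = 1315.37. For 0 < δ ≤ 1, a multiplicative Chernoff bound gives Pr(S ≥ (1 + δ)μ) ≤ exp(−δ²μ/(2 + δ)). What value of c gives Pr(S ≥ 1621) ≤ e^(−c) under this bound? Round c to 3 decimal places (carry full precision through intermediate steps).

Write 1621 = (1 + δ)μ, so δ = 1621/1315.37 − 1 = 0.2323529…
Then the exponent is δ²μ/(2 + δ) = (1621 − μ)² / (μ·(2 + δ)) = 31.811283.

31.811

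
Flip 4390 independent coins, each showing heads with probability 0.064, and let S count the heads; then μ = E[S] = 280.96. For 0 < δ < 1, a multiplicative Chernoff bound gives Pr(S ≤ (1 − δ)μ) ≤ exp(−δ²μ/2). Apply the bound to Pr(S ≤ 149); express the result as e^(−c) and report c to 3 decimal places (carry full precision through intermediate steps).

Write 149 = (1 − δ)μ, so δ = 1 − 149/280.96 = 0.4696754…
Then the exponent is δ²μ/2 = (μ − 149)²/(2μ) = 30.989183.

30.989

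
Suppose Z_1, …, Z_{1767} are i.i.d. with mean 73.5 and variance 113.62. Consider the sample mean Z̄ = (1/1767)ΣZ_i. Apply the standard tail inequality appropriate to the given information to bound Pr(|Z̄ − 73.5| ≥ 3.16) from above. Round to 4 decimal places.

0.0064

With mean and variance of each term known, Chebyshev's inequality bounds the deviation of the sum (or sample mean).
Var(Z̄) = Var(Z_i)/n = 113.62/1767 = 0.064301.
Chebyshev: Pr(|Z̄ − 73.5| ≥ 3.16) ≤ Var(Z̄)/(3.16)² = 113.62/(1767·3.16²) = 0.0064.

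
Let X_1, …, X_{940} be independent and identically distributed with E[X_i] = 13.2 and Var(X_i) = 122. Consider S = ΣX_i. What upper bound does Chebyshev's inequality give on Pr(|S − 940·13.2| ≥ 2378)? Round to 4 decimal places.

Var(S) = n·Var(X_i) = 940·122 = 114680.
Chebyshev: Pr(|S − 940·13.2| ≥ 2378) ≤ Var(S)/2378² = 114680/5654884 = 0.0203.

0.0203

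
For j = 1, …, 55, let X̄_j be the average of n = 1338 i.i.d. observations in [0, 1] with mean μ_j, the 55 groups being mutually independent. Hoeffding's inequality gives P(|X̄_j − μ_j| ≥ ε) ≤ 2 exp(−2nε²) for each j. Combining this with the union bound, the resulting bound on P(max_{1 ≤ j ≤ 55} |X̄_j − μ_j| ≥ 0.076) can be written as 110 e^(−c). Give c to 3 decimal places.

15.457

Union bound over the 55 events: P(max_{1 ≤ j ≤ 55} |X̄_j − μ_j| ≥ 0.076) ≤ 55·2·exp(−2nε²) = 110 exp(−2·1338·0.076²).
So c = 2·1338·0.076² = 15.4566.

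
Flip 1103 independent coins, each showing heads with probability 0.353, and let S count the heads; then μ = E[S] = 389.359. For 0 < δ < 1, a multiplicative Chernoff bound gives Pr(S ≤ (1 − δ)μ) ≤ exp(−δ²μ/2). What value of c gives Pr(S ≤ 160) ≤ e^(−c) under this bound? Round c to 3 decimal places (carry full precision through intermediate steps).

67.554

Write 160 = (1 − δ)μ, so δ = 1 − 160/389.359 = 0.5890682…
Then the exponent is δ²μ/2 = (μ − 160)²/(2μ) = 67.554045.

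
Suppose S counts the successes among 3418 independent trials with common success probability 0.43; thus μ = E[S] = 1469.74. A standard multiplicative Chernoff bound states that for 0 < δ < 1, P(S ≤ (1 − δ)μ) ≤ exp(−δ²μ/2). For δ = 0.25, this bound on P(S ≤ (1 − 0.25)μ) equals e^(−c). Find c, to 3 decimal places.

45.929

c = δ²μ/2 = 0.25²·1469.74/2 = 45.9294.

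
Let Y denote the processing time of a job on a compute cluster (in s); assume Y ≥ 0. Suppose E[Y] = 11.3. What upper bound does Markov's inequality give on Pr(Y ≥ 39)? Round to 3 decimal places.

Markov's inequality: for a non-negative random variable, Pr(Y ≥ a) ≤ E[Y]/a.
Here E[Y] = 11.3 and a = 39, so the bound is 11.3/39 = 0.2897.

0.290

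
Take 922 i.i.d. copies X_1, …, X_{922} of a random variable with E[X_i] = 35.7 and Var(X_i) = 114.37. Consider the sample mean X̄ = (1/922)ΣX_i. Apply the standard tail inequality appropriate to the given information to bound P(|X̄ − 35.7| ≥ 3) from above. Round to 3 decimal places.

0.014

With mean and variance of each term known, Chebyshev's inequality bounds the deviation of the sum (or sample mean).
Var(X̄) = Var(X_i)/n = 114.37/922 = 0.12405.
Chebyshev: P(|X̄ − 35.7| ≥ 3) ≤ Var(X̄)/(3)² = 114.37/(922·3²) = 0.0138.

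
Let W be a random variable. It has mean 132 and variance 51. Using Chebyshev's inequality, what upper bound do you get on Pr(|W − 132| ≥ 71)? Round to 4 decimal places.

Chebyshev: Pr(|W − μ| ≥ t) ≤ Var(W)/t².
Bound = 51 / 5041 = 0.0101.

0.0101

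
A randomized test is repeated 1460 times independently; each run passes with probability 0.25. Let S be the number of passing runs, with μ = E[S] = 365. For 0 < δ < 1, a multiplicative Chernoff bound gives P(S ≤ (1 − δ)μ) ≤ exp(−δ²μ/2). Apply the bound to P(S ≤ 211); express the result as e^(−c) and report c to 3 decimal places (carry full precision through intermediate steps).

Write 211 = (1 − δ)μ, so δ = 1 − 211/365 = 0.4219178…
Then the exponent is δ²μ/2 = (μ − 211)²/(2μ) = 32.487671.

32.488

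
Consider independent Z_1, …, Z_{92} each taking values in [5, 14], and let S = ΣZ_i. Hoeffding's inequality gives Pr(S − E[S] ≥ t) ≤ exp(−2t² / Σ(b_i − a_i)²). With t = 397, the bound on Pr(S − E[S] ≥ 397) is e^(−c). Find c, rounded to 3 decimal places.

42.300

Σ(b_i − a_i)² = 92·(9)² = 7452.
c = 2t²/7452 = 2·397²/7452 = 42.2998.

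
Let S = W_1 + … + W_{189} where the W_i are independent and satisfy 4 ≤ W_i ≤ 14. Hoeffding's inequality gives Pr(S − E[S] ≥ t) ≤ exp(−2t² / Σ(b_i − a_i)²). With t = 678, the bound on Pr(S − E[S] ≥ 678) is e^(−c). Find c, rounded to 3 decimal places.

48.644

Σ(b_i − a_i)² = 189·(10)² = 18900.
c = 2t²/18900 = 2·678²/18900 = 48.6438.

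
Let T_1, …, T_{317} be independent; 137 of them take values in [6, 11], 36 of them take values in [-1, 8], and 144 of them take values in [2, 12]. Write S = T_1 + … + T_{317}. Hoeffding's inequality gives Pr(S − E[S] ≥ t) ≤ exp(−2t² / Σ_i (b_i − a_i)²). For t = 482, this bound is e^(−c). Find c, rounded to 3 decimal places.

22.402

Σ(b_i − a_i)² = 137·5² + 36·9² + 144·10² = 20741.
c = 2t² / 20741 = 2·482² / 20741 = 22.4024.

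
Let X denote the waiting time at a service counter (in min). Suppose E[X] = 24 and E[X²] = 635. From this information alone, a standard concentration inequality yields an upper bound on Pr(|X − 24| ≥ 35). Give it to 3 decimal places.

0.048

The first two moments determine the variance, so Chebyshev's inequality is the sharpest standard bound available.
Var(X) = E[X²] − (E[X])² = 635 − 576 = 59.
Chebyshev's inequality: Pr(|X − μ| ≥ t) ≤ Var(X)/t² = 59/1225 = 0.0482.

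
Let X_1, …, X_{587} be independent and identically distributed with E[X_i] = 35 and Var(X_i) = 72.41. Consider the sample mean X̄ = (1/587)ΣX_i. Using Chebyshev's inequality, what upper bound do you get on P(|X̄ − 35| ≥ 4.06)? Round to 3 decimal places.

0.007

Var(X̄) = Var(X_i)/n = 72.41/587 = 0.12336.
Chebyshev: P(|X̄ − 35| ≥ 4.06) ≤ Var(X̄)/(4.06)² = 72.41/(587·4.06²) = 0.0075.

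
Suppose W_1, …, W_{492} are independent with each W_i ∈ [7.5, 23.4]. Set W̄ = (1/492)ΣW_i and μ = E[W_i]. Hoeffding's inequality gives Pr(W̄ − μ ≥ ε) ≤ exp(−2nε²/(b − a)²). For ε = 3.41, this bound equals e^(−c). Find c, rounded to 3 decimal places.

45.259

c = 2nε²/(b − a)² = 2·492·3.41² / 15.9² = 45.2595.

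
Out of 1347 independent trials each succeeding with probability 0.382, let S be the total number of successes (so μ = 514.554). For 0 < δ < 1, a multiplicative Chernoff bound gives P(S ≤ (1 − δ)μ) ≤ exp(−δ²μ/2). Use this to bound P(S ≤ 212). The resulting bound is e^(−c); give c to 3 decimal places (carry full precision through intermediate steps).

Write 212 = (1 − δ)μ, so δ = 1 − 212/514.554 = 0.5879927…
Then the exponent is δ²μ/2 = (μ − 212)²/(2μ) = 88.949773.

88.950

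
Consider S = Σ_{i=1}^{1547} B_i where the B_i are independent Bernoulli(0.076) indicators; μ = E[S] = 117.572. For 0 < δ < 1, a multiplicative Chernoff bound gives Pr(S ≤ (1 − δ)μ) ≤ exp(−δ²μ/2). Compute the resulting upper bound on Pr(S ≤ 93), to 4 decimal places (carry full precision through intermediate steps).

0.0767

Write 93 = (1 − δ)μ, so δ = 1 − 93/117.572 = 0.2089953…
Then the exponent is δ²μ/2 = (μ − 93)²/(2μ) = 2.567717.
Bound = exp(−2.567717) = 0.07671.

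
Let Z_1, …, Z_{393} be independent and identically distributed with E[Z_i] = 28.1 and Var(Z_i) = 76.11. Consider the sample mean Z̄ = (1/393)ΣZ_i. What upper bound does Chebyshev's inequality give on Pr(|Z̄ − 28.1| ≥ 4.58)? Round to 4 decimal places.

Var(Z̄) = Var(Z_i)/n = 76.11/393 = 0.19366.
Chebyshev: Pr(|Z̄ − 28.1| ≥ 4.58) ≤ Var(Z̄)/(4.58)² = 76.11/(393·4.58²) = 0.0092.

0.0092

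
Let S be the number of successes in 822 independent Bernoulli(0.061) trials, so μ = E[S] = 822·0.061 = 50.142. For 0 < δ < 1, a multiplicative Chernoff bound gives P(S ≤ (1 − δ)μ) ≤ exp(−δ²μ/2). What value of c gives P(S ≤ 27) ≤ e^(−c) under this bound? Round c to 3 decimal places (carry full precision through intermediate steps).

Write 27 = (1 − δ)μ, so δ = 1 − 27/50.142 = 0.4615293…
Then the exponent is δ²μ/2 = (μ − 27)²/(2μ) = 5.340355.

5.340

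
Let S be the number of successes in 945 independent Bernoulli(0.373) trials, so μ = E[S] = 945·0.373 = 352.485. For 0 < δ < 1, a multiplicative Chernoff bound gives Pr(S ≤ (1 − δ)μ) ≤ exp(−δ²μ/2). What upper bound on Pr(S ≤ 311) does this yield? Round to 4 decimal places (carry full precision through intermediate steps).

0.0871

Write 311 = (1 − δ)μ, so δ = 1 − 311/352.485 = 0.117693…
Then the exponent is δ²μ/2 = (μ − 311)²/(2μ) = 2.441246.
Bound = exp(−2.441246) = 0.08705.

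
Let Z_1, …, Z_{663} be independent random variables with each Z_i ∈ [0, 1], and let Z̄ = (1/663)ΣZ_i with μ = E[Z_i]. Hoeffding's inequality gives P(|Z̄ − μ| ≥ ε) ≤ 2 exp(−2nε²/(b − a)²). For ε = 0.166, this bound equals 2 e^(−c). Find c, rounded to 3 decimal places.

36.539

c = 2nε²/(b − a)² = 2·663·0.166² / 1² = 36.5393.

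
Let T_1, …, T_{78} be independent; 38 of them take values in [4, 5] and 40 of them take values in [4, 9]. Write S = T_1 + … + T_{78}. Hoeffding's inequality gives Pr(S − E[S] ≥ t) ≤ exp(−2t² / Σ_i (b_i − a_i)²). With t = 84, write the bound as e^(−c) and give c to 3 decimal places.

Σ(b_i − a_i)² = 38·1² + 40·5² = 1038.
c = 2t² / 1038 = 2·84² / 1038 = 13.5954.

13.595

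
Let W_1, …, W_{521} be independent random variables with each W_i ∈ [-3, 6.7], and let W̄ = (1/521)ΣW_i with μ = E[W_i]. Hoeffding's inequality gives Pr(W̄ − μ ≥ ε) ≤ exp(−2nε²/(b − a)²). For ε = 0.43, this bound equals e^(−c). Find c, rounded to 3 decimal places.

2.048

c = 2nε²/(b − a)² = 2·521·0.43² / 9.7² = 2.0477.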